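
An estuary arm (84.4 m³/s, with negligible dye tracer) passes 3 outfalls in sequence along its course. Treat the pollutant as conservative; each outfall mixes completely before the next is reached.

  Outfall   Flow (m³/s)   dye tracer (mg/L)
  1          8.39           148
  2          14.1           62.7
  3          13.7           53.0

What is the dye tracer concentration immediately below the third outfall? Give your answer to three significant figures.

23.6 mg/L

Below outfall 1: Q → 92.79 m³/s, C = (84.40·0 + 8.390·148.0)/92.79 = 13.38 mg/L.
Below outfall 2: Q → 106.9 m³/s, C = (92.79·13.38 + 14.10·62.70)/106.9 = 19.89 mg/L.
Below outfall 3: Q → 120.6 m³/s, C = (106.9·19.89 + 13.70·53.00)/120.6 = 23.65 mg/L.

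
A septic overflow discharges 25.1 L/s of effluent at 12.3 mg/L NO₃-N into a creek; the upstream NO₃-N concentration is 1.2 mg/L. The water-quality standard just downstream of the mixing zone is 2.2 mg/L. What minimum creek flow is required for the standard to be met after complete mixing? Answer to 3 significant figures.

254 L/s

Set C_mix = 2.2: (Q·1.200 + 25.10·12.30) / (Q + 25.10) = 2.2
→ Q = 25.10·(12.30 − 2.2)/(2.2 − 1.200) = 253.5 L/s.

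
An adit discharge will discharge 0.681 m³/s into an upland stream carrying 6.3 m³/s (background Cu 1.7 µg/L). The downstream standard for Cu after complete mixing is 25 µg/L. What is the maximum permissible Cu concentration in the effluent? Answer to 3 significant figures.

241 µg/L

At the limit, (Qr·Cr + Qe·Cₑ)/(Qr + Qe) = 25:
Cₑ = (6.981·25 − 6.300·1.700) / 0.6810 = 240.6 µg/L.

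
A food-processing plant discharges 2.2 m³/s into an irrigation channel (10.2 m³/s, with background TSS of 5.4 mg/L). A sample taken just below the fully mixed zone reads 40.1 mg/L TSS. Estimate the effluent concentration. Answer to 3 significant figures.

201 mg/L

Mass balance: 10.20·5.400 + 2.200·Cₑ = 12.40·40.10
→ Cₑ = (12.40·40.10 − 10.20·5.400) / 2.200 = 201.0 mg/L.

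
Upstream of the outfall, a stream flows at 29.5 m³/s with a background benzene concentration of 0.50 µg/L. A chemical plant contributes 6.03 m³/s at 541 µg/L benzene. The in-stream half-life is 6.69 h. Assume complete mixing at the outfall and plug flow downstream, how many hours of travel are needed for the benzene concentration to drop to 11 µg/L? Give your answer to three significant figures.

After mixing, C = (29.50·0.5000 + 6.030·541.0) / 35.53 = 3277/35.53 = 92.23 µg/L.
Half-life 6.69 h → k = ln 2 / 6.69 = 0.1036 h⁻¹ = 2.487 d⁻¹.
92.23·exp(−k·t) = 11 → t = ln(92.23/11)/k = 73880 s = 20.52 h.

20.5 h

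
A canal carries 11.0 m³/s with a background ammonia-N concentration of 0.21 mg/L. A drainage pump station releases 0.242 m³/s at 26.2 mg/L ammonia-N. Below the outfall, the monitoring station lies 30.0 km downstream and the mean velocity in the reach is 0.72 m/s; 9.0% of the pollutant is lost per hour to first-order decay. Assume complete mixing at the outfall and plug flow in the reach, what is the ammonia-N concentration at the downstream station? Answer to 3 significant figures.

Mass balance: C = (11.00·0.2100 + 0.2420·26.20) / 11.24 = 8.650/11.24 = 0.7695 mg/L.
Travel time t = 30.0·1000 / 0.72 = 41670 s = 11.57 h.
9.0%/h lost → k = −ln(1 − 0.09) = 0.09431 h⁻¹.
Applying C = C₀e^(−kt): 0.7695 × 0.3357 = 0.2583 mg/L.

0.258 mg/L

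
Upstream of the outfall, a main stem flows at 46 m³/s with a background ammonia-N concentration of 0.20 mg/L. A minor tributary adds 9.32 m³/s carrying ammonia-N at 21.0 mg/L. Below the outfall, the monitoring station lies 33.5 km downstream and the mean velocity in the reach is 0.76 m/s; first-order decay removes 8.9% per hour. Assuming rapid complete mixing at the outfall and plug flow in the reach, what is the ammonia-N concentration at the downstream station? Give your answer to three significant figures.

1.18 mg/L

Mixed concentration C = ΣQC/ΣQ = (46.00·0.2000 + 9.320·21.00) / 55.32 = 204.9/55.32 = 3.704 mg/L.
Travel time t = 33.5·1000 / 0.76 = 44080 s = 12.24 h.
8.9%/h lost → k = −ln(1 − 0.089) = 0.09321 h⁻¹.
First-order decay: C = 3.704·exp(−k·t) = 3.704·0.3194 = 1.183 mg/L.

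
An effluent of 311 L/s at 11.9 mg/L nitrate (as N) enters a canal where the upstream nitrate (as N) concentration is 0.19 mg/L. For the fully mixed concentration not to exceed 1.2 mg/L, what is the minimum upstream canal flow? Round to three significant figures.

3290 L/s

Set C_mix = 1.2: (Q·0.1900 + 311.0·11.90) / (Q + 311.0) = 1.2
→ Q = 311.0·(11.90 − 1.2)/(1.2 − 0.1900) = 3295 L/s.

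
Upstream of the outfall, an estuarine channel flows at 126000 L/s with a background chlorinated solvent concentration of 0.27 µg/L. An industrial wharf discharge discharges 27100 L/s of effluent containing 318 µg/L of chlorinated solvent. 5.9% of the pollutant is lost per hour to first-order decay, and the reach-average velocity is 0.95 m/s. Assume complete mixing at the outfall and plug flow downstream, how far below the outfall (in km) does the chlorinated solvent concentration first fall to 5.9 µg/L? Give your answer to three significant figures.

127 km

Mixed concentration C = ΣQC/ΣQ = (126000·0.2700 + 27100·318.0) / 153100 = 8652000/153100 = 56.51 µg/L.
5.9%/h lost → k = −ln(1 − 0.059) = 0.06081 h⁻¹.
Set 56.51·exp(−k·t) = 5.9 → t = ln(56.51/5.9)/k = 133800 s = 37.16 h.
Distance = v·t = 0.95·133800 = 127100 m = 127.1 km.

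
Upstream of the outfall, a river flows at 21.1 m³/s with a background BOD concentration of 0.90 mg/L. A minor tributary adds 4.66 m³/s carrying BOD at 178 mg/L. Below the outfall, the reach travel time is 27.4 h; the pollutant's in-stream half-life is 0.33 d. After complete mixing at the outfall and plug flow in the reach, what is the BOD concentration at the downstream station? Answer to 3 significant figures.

After mixing, C = (21.10·0.9000 + 4.660·178.0) / 25.76 = 848.5/25.76 = 32.94 mg/L.
Half-life 0.33 d → k = ln 2 / 0.33 = 2.100 d⁻¹.
First-order decay: C = 32.94·exp(−k·t) = 32.94·0.09090 = 2.994 mg/L.

2.99 mg/L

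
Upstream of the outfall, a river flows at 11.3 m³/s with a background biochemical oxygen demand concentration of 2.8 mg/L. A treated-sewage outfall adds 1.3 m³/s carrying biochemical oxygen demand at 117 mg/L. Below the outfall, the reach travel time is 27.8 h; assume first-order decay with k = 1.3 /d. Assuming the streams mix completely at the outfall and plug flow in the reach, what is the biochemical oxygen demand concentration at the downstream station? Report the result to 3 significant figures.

Mixed concentration C = ΣQC/ΣQ = (11.30·2.800 + 1.300·117.0) / 12.60 = 183.7/12.60 = 14.58 mg/L.
Applying C = C₀e^(−kt): 14.58 × 0.2218 = 3.235 mg/L.

3.23 mg/L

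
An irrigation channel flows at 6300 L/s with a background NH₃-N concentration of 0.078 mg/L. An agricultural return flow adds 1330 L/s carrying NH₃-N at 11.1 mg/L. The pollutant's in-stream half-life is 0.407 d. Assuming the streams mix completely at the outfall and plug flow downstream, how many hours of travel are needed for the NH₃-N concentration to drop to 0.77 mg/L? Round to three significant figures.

13.4 h

Flow-weighted average: C = (6300·0.07800 + 1330·11.10) / 7630 = 15250/7630 = 1.999 mg/L.
Half-life 0.407 d → k = ln 2 / 0.407 = 1.703 d⁻¹.
1.999·exp(−k·t) = 0.77 → t = ln(1.999/0.77)/k = 48410 s = 13.45 h.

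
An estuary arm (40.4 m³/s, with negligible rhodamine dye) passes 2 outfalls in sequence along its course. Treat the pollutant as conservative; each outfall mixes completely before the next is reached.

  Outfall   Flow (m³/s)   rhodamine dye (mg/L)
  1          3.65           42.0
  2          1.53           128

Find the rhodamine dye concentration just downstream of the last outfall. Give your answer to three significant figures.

Below outfall 1: Q → 44.05 m³/s, C = (40.40·0 + 3.650·42.00)/44.05 = 3.480 mg/L.
Below outfall 2: Q → 45.58 m³/s, C = (44.05·3.480 + 1.530·128.0)/45.58 = 7.660 mg/L.

7.66 mg/L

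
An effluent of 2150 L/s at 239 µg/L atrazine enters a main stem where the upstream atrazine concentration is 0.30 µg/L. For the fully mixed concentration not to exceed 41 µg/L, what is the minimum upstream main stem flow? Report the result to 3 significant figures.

10500 L/s

Set C_mix = 41: (Q·0.3000 + 2150·239.0) / (Q + 2150) = 41
→ Q = 2150·(239.0 − 41)/(41 − 0.3000) = 10460 L/s.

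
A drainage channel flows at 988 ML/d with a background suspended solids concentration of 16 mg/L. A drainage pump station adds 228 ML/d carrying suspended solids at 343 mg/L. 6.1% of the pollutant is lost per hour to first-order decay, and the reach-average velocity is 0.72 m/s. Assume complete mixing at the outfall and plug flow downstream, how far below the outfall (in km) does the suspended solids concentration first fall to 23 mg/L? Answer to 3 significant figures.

49.9 km

Mixed concentration C = ΣQC/ΣQ = (988.0·16.00 + 228.0·343.0) / 1216 = 94010/1216 = 77.31 mg/L.
6.1%/h lost → k = −ln(1 − 0.061) = 0.06294 h⁻¹.
Set 77.31·exp(−k·t) = 23 → t = ln(77.31/23)/k = 69340 s = 19.26 h.
Distance = v·t = 0.72·69340 = 49930 m = 49.93 km.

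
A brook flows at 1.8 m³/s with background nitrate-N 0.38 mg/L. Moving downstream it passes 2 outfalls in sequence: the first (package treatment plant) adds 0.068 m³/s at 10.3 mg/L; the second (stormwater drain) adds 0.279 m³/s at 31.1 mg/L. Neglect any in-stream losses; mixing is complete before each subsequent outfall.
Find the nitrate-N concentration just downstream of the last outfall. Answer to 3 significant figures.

4.69 mg/L

Outfall 1: combined Q = 1.868 m³/s; C = (1.800·0.3800 + 0.06800·10.30)/1.868 = 0.7411 mg/L.
Outfall 2: combined Q = 2.147 m³/s; C = (1.868·0.7411 + 0.2790·31.10)/2.147 = 4.686 mg/L.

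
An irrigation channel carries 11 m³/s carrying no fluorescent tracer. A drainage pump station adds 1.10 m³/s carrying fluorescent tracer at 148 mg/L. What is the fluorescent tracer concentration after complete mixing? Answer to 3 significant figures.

13.5 mg/L

Conservation of mass: C = (11.00·0 + 1.100·148.0) / 12.10 = 162.8/12.10 = 13.45 mg/L.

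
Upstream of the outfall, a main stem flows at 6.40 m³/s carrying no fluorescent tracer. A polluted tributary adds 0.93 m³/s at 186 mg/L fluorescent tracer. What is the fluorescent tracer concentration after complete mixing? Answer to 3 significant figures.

Conservation of mass: C = (6.400·0 + 0.9300·186.0) / 7.330 = 173.0/7.330 = 23.60 mg/L.

23.6 mg/L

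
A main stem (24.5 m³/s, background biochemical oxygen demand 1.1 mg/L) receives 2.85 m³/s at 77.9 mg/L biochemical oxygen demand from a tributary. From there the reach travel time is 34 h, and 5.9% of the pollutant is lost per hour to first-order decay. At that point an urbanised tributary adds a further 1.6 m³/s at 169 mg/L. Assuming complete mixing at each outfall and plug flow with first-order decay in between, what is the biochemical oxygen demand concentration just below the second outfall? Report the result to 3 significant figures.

10.4 mg/L

Conservation of mass: C = (24.50·1.100 + 2.850·77.90) / 27.35 = 249.0/27.35 = 9.103 mg/L; combined flow 27.35 m³/s.
5.9%/h lost → k = −ln(1 − 0.059) = 0.06081 h⁻¹.
Applying C = C₀e^(−kt): 9.103 × 0.1265 = 1.151 mg/L.
Second outfall: C = (27.35·1.151 + 1.600·169.0)/28.95 = 10.43 mg/L.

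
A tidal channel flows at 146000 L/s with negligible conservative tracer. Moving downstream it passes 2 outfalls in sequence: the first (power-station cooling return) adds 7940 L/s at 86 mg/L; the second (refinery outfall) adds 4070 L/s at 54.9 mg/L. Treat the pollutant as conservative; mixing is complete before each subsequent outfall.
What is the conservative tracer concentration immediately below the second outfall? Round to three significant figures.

After outfall 1: Q = 146000 + 7940 = 153900 L/s; C = (146000·0 + 7940·86.00)/153900 = 4.436 mg/L.
After outfall 2: Q = 153900 + 4070 = 158000 L/s; C = (153900·4.436 + 4070·54.90)/158000 = 5.736 mg/L.

5.74 mg/L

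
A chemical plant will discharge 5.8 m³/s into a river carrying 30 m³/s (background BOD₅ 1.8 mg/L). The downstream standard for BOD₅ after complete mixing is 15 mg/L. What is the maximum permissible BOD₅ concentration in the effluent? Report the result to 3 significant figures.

At the limit, (Qr·Cr + Qe·Cₑ)/(Qr + Qe) = 15:
Cₑ = (35.80·15 − 30.00·1.800) / 5.800 = 83.28 mg/L.

83.3 mg/L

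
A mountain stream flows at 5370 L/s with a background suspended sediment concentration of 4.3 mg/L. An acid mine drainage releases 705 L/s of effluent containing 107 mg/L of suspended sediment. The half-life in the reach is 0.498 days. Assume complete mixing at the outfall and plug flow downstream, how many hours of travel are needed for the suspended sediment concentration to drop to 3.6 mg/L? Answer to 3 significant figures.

Flow-weighted average: C = (5370·4.300 + 705.0·107.0) / 6075 = 98530/6075 = 16.22 mg/L.
Half-life 0.498 d → k = ln 2 / 0.498 = 1.392 d⁻¹.
16.22·exp(−k·t) = 3.6 → t = ln(16.22/3.6)/k = 93440 s = 25.95 h.

26.0 h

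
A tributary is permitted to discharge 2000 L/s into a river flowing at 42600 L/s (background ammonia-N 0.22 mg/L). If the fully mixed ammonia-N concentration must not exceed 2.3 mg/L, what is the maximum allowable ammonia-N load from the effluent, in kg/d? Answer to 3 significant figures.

Mass balance at the limit: 42600·0.2200 + 2000·Cₑ = 44600·2.3 → Cₑ = 46.60 mg/L.
2000 L/s = 2.000 m³/s. Load = 2.000 m³/s × 46.60 g/m³ × 86 400 s/d = 8053 kg/d.

8050 kg/d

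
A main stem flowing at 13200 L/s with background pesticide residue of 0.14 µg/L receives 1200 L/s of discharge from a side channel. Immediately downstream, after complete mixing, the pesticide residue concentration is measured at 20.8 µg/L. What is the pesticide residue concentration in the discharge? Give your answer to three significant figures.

Mass balance: 13200·0.1400 + 1200·Cₑ = 14400·20.80
→ Cₑ = (14400·20.80 − 13200·0.1400) / 1200 = 248.1 µg/L.

248 µg/L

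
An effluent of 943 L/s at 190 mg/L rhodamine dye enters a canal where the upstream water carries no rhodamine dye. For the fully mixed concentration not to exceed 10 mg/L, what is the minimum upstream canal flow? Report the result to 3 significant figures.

Set C_mix = 10: (Q·0 + 943.0·190.0) / (Q + 943.0) = 10
→ Q = 943.0·(190.0 − 10)/(10 − 0) = 16970 L/s.

17000 L/s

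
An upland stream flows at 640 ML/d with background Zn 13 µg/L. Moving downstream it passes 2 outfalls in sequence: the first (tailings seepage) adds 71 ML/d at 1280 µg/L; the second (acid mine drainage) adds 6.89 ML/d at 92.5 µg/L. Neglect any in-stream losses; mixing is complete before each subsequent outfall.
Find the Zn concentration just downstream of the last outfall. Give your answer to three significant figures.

Outfall 1: combined Q = 711.0 ML/d; C = (640.0·13.00 + 71.00·1280)/711.0 = 139.5 µg/L.
Outfall 2: combined Q = 717.9 ML/d; C = (711.0·139.5 + 6.890·92.50)/717.9 = 139.1 µg/L.

139 µg/L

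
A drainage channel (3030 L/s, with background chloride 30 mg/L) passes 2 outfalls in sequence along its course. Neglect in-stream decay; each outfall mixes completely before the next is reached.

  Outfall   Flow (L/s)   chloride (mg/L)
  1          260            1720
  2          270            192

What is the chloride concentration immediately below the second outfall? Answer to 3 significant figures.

166 mg/L

After outfall 1: Q = 3030 + 260.0 = 3290 L/s; C = (3030·30.00 + 260.0·1720)/3290 = 163.6 mg/L.
After outfall 2: Q = 3290 + 270.0 = 3560 L/s; C = (3290·163.6 + 270.0·192.0)/3560 = 165.7 mg/L.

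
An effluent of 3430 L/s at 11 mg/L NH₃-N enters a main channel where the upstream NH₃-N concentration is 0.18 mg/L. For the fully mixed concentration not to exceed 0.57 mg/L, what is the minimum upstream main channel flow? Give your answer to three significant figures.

Set C_mix = 0.57: (Q·0.1800 + 3430·11.00) / (Q + 3430) = 0.57
→ Q = 3430·(11.00 − 0.57)/(0.57 − 0.1800) = 91730 L/s.

91700 L/s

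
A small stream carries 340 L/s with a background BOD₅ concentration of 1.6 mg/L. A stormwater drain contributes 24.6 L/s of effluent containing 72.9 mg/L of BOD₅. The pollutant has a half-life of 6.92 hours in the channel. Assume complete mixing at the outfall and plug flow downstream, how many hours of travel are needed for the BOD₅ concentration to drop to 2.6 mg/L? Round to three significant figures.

9.01 h

After mixing, C = (340.0·1.600 + 24.60·72.90) / 364.6 = 2337/364.6 = 6.411 mg/L.
Half-life 6.92 h → k = ln 2 / 6.92 = 0.1002 h⁻¹ = 2.404 d⁻¹.
6.411·exp(−k·t) = 2.6 → t = ln(6.411/2.6)/k = 32430 s = 9.010 h.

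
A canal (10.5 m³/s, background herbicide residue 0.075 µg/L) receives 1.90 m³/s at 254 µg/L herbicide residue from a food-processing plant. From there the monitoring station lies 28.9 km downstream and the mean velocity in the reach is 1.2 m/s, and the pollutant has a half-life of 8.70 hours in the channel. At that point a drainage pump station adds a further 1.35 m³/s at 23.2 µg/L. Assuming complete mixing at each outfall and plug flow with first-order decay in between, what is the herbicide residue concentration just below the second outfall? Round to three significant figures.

22.9 µg/L

Mixed concentration C = ΣQC/ΣQ = (10.50·0.07500 + 1.900·254.0) / 12.40 = 483.4/12.40 = 38.98 µg/L; combined flow 12.40 m³/s.
Travel time t = 28.9·1000 / 1.2 = 24080 s = 6.690 h.
Half-life 8.70 h → k = ln 2 / 8.70 = 0.07967 h⁻¹ = 1.912 d⁻¹.
After decay, C = 38.98 × e^(−kt) = 38.98 × 0.5868 = 22.88 µg/L.
Second outfall: C = (12.40·22.88 + 1.350·23.20)/13.75 = 22.91 µg/L.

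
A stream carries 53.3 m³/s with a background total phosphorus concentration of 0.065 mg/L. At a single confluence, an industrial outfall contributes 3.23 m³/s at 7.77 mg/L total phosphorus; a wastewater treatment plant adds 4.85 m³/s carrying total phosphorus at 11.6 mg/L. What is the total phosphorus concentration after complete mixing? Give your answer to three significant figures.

1.38 mg/L

Mass balance: C = (53.30·0.06500 + 3.230·7.770 + 4.850·11.60) / 61.38 = 84.82/61.38 = 1.382 mg/L.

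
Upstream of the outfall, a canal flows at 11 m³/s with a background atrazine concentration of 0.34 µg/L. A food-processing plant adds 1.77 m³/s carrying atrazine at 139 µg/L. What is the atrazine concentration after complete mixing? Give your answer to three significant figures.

Mixed concentration C = ΣQC/ΣQ = (11.00·0.3400 + 1.770·139.0) / 12.77 = 249.8/12.77 = 19.56 µg/L.

19.6 µg/L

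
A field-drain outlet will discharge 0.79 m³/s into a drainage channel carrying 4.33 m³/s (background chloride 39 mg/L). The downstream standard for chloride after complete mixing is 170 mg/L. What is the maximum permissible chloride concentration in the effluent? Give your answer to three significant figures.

At the limit, (Qr·Cr + Qe·Cₑ)/(Qr + Qe) = 170:
Cₑ = (5.120·170 − 4.330·39.00) / 0.7900 = 888.0 mg/L.

888 mg/L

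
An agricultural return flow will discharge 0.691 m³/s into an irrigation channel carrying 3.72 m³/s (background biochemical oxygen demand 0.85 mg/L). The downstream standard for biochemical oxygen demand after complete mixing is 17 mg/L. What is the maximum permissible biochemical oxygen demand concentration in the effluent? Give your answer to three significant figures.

At the limit, (Qr·Cr + Qe·Cₑ)/(Qr + Qe) = 17:
Cₑ = (4.411·17 − 3.720·0.8500) / 0.6910 = 103.9 mg/L.

104 mg/L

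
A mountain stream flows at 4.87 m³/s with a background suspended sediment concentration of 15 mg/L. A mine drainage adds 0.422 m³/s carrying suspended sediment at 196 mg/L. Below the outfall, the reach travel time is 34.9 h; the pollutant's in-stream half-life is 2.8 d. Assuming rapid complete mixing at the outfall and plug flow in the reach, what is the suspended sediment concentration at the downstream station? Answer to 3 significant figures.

After mixing, C = (4.870·15.00 + 0.4220·196.0) / 5.292 = 155.8/5.292 = 29.43 mg/L.
Half-life 2.8 d → k = ln 2 / 2.8 = 0.2476 d⁻¹.
First-order decay: C = 29.43·exp(−k·t) = 29.43·0.6977 = 20.54 mg/L.

20.5 mg/L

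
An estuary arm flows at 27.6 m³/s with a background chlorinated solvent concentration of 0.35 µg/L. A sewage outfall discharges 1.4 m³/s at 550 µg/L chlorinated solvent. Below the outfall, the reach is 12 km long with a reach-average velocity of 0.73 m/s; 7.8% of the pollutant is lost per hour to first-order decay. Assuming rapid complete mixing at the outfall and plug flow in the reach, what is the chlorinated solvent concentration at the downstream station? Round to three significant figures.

After mixing, C = (27.60·0.3500 + 1.400·550.0) / 29.00 = 779.7/29.00 = 26.88 µg/L.
Travel time t = 12·1000 / 0.73 = 16440 s = 4.566 h.
7.8%/h lost → k = −ln(1 − 0.078) = 0.08121 h⁻¹.
After decay, C = 26.88 × e^(−kt) = 26.88 × 0.6902 = 18.56 µg/L.

18.6 µg/L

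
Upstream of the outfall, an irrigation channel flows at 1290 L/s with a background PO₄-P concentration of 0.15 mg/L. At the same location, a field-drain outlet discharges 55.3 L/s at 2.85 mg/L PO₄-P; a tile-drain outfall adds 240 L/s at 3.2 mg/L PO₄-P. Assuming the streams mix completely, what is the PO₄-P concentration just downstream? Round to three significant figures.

Mass balance: C = (1290·0.1500 + 55.30·2.850 + 240.0·3.200) / 1585 = 1119/1585 = 0.7059 mg/L.

0.706 mg/L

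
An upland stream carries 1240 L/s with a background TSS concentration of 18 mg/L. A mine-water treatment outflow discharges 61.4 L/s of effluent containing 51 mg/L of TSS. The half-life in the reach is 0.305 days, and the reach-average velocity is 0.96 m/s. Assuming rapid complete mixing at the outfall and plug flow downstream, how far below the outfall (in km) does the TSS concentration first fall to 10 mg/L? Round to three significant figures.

24.5 km

Mixed concentration C = ΣQC/ΣQ = (1240·18.00 + 61.40·51.00) / 1301 = 25450/1301 = 19.56 mg/L.
Half-life 0.305 d → k = ln 2 / 0.305 = 2.273 d⁻¹.
Set 19.56·exp(−k·t) = 10 → t = ln(19.56/10)/k = 25500 s = 7.083 h.
Distance = v·t = 0.96·25500 = 24480 m = 24.48 km.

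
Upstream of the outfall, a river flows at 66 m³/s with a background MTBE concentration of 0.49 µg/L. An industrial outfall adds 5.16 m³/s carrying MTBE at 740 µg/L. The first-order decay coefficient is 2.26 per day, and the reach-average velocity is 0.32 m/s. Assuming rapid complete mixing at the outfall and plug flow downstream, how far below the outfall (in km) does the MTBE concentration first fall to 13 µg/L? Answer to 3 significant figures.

Conservation of mass: C = (66.00·0.4900 + 5.160·740.0) / 71.16 = 3851/71.16 = 54.11 µg/L.
Set 54.11·exp(−k·t) = 13 → t = ln(54.11/13)/k = 54520 s = 15.14 h.
Distance = v·t = 0.32·54520 = 17450 m = 17.45 km.

17.4 km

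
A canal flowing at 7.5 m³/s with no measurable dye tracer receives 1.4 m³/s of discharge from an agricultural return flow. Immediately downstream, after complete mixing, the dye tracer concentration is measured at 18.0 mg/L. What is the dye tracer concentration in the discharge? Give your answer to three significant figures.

Mass balance: 7.500·0 + 1.400·Cₑ = 8.900·18.00
→ Cₑ = (8.900·18.00 − 7.500·0) / 1.400 = 114.4 mg/L.

114 mg/L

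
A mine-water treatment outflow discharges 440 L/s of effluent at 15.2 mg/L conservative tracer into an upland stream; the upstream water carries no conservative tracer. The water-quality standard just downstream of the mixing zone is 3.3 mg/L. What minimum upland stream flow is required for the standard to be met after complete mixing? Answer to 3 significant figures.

Set C_mix = 3.3: (Q·0 + 440.0·15.20) / (Q + 440.0) = 3.3
→ Q = 440.0·(15.20 − 3.3)/(3.3 − 0) = 1587 L/s.

1590 L/s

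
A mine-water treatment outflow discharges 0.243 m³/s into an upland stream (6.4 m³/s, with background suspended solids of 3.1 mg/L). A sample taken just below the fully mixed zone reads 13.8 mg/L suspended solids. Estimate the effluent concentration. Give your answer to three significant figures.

Mass balance: 6.400·3.100 + 0.2430·Cₑ = 6.643·13.80
→ Cₑ = (6.643·13.80 − 6.400·3.100) / 0.2430 = 295.6 mg/L.

296 mg/L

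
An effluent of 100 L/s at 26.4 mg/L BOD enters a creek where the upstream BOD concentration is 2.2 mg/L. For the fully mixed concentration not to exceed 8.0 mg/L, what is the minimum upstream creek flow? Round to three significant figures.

Set C_mix = 8.0: (Q·2.200 + 100.0·26.40) / (Q + 100.0) = 8.0
→ Q = 100.0·(26.40 − 8.0)/(8.0 − 2.200) = 317.2 L/s.

317 L/s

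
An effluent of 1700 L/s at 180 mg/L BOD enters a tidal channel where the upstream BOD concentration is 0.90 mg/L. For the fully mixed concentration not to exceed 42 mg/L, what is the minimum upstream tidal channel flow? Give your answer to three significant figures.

5710 L/s

Set C_mix = 42: (Q·0.9000 + 1700·180.0) / (Q + 1700) = 42
→ Q = 1700·(180.0 − 42)/(42 − 0.9000) = 5708 L/s.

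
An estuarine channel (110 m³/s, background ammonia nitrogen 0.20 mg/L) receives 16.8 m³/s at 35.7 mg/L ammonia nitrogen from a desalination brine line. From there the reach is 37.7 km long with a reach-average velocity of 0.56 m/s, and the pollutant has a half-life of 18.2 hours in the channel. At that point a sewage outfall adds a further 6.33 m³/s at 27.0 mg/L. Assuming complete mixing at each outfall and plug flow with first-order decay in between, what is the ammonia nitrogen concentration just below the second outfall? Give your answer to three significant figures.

After mixing, C = (110.0·0.2000 + 16.80·35.70) / 126.8 = 621.8/126.8 = 4.903 mg/L; combined flow 126.8 m³/s.
Travel time t = 37.7·1000 / 0.56 = 67320 s = 18.70 h.
Half-life 18.2 h → k = ln 2 / 18.2 = 0.03809 h⁻¹ = 0.9140 d⁻¹.
Decay over the reach: 4.903·exp(−kt) = 4.903·0.4906 = 2.405 mg/L.
At the second outfall, C = (126.8·2.405 + 6.330·27.00) / (126.8 + 6.330) = 3.575 mg/L.

3.57 mg/L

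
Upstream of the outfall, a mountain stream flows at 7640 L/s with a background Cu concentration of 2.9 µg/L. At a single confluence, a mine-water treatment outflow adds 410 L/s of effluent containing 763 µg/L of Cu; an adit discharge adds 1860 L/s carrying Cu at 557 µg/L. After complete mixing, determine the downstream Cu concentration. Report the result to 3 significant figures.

138 µg/L

Conservation of mass: C = (7640·2.900 + 410.0·763.0 + 1860·557.0) / 9910 = 1371000/9910 = 138.3 µg/L.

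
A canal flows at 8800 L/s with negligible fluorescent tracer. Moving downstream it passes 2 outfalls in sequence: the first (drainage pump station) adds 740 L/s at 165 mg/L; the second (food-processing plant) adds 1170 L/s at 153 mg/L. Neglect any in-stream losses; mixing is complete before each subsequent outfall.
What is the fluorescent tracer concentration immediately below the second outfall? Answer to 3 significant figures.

28.1 mg/L

Below outfall 1: Q → 9540 L/s, C = (8800·0 + 740.0·165.0)/9540 = 12.80 mg/L.
Below outfall 2: Q → 10710 L/s, C = (9540·12.80 + 1170·153.0)/10710 = 28.11 mg/L.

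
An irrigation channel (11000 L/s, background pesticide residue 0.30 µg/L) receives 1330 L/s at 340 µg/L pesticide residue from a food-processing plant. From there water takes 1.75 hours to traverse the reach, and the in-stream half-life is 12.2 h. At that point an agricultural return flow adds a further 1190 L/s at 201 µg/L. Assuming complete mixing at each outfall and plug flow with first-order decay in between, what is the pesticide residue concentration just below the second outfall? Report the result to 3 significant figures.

48.2 µg/L

Flow-weighted average: C = (11000·0.3000 + 1330·340.0) / 12330 = 455500/12330 = 36.94 µg/L; combined flow 12330 L/s.
Half-life 12.2 h → k = ln 2 / 12.2 = 0.05682 h⁻¹ = 1.364 d⁻¹.
After decay, C = 36.94 × e^(−kt) = 36.94 × 0.9054 = 33.45 µg/L.
At the second outfall, C = (12330·33.45 + 1190·201.0) / (12330 + 1190) = 48.19 µg/L.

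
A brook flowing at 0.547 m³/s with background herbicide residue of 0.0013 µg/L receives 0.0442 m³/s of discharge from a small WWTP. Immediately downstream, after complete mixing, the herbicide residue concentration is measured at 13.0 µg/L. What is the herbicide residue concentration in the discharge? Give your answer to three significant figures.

174 µg/L

Mass balance: 0.5470·0.001300 + 0.04420·Cₑ = 0.5912·13.00
→ Cₑ = (0.5912·13.00 − 0.5470·0.001300) / 0.04420 = 173.9 µg/L.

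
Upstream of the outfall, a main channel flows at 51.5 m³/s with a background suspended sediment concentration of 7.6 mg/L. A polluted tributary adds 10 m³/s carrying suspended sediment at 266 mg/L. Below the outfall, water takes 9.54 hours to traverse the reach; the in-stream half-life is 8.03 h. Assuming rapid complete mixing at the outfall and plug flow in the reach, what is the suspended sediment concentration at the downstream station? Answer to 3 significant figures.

21.8 mg/L

Mass balance: C = (51.50·7.600 + 10.00·266.0) / 61.50 = 3051/61.50 = 49.62 mg/L.
Half-life 8.03 h → k = ln 2 / 8.03 = 0.08632 h⁻¹ = 2.072 d⁻¹.
Applying C = C₀e^(−kt): 49.62 × 0.4389 = 21.78 mg/L.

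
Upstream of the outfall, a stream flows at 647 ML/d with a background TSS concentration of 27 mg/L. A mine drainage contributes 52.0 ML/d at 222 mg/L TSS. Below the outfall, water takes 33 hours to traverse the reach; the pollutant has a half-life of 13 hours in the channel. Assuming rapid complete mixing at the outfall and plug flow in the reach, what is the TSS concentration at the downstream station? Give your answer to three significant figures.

Flow-weighted average: C = (647.0·27.00 + 52.00·222.0) / 699.0 = 29010/699.0 = 41.51 mg/L.
Half-life 13 h → k = ln 2 / 13 = 0.05332 h⁻¹ = 1.280 d⁻¹.
First-order decay: C = 41.51·exp(−k·t) = 41.51·0.1721 = 7.144 mg/L.

7.14 mg/L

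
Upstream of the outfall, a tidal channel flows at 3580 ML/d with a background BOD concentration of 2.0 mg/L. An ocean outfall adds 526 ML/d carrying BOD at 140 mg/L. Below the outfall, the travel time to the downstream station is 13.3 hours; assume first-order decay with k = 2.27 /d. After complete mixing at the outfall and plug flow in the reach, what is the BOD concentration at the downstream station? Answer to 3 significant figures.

5.59 mg/L

Flow-weighted average: C = (3580·2.000 + 526.0·140.0) / 4106 = 80800/4106 = 19.68 mg/L.
Decay over the reach: 19.68·exp(−kt) = 19.68·0.2842 = 5.593 mg/L.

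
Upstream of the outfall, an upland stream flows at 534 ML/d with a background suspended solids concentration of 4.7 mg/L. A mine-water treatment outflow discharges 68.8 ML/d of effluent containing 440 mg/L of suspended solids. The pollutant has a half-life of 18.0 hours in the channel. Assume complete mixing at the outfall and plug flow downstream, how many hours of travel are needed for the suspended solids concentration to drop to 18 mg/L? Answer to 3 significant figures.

28.7 h

Flow-weighted average: C = (534.0·4.700 + 68.80·440.0) / 602.8 = 32780/602.8 = 54.38 mg/L.
Half-life 18.0 h → k = ln 2 / 18.0 = 0.03851 h⁻¹ = 0.9242 d⁻¹.
54.38·exp(−k·t) = 18 → t = ln(54.38/18)/k = 103400 s = 28.71 h.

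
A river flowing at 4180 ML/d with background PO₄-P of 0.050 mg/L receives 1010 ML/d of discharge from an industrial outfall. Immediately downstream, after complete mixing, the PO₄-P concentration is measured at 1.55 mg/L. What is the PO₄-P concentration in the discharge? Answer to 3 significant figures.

7.76 mg/L

Mass balance: 4180·0.05000 + 1010·Cₑ = 5190·1.550
→ Cₑ = (5190·1.550 − 4180·0.05000) / 1010 = 7.758 mg/L.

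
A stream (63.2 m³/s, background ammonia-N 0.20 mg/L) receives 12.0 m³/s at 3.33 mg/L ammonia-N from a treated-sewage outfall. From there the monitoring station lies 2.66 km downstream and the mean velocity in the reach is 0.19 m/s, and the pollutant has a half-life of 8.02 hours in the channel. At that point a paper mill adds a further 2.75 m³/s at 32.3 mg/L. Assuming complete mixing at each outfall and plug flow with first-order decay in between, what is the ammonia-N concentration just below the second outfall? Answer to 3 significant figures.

Flow-weighted average: C = (63.20·0.2000 + 12.00·3.330) / 75.20 = 52.60/75.20 = 0.6995 mg/L; combined flow 75.20 m³/s.
Travel time t = 2.66·1000 / 0.19 = 14000 s = 3.889 h.
Half-life 8.02 h → k = ln 2 / 8.02 = 0.08643 h⁻¹ = 2.074 d⁻¹.
Applying C = C₀e^(−kt): 0.6995 × 0.7145 = 0.4998 mg/L.
Second outfall: C = (75.20·0.4998 + 2.750·32.30)/77.95 = 1.622 mg/L.

1.62 mg/L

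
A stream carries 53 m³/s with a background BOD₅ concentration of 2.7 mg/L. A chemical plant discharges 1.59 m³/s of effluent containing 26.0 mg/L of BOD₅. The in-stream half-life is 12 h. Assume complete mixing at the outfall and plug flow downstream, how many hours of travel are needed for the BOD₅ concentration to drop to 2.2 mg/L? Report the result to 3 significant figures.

Conservation of mass: C = (53.00·2.700 + 1.590·26.00) / 54.59 = 184.4/54.59 = 3.379 mg/L.
Half-life 12 h → k = ln 2 / 12 = 0.05776 h⁻¹ = 1.386 d⁻¹.
3.379·exp(−k·t) = 2.2 → t = ln(3.379/2.2)/k = 26740 s = 7.427 h.

7.43 h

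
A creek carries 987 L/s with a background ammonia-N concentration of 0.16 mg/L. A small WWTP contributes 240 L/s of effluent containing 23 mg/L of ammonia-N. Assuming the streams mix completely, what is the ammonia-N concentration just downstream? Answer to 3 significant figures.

After mixing, C = (987.0·0.1600 + 240.0·23.00) / 1227 = 5678/1227 = 4.627 mg/L.

4.63 mg/L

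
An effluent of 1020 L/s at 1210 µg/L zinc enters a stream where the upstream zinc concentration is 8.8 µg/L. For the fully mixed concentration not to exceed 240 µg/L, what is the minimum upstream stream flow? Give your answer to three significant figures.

Set C_mix = 240: (Q·8.800 + 1020·1210) / (Q + 1020) = 240
→ Q = 1020·(1210 − 240)/(240 − 8.800) = 4279 L/s.

4280 L/s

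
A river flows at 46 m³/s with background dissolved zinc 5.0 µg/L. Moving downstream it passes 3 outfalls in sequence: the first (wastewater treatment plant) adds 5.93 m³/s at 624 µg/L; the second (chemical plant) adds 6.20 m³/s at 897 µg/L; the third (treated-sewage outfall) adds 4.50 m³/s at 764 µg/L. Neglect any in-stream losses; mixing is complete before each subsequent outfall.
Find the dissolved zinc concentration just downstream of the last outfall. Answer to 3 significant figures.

206 µg/L

Below outfall 1: Q → 51.93 m³/s, C = (46.00·5.000 + 5.930·624.0)/51.93 = 75.68 µg/L.
Below outfall 2: Q → 58.13 m³/s, C = (51.93·75.68 + 6.200·897.0)/58.13 = 163.3 µg/L.
Below outfall 3: Q → 62.63 m³/s, C = (58.13·163.3 + 4.500·764.0)/62.63 = 206.4 µg/L.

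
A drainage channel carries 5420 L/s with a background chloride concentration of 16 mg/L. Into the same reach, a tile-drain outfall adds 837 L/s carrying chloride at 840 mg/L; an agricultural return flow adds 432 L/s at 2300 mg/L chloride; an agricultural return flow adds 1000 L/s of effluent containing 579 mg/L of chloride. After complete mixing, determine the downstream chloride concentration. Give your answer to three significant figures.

Mixed concentration C = ΣQC/ΣQ = (5420·16.00 + 837.0·840.0 + 432.0·2300 + 1000·579.0) / 7689 = 2362000/7689 = 307.2 mg/L.

307 mg/L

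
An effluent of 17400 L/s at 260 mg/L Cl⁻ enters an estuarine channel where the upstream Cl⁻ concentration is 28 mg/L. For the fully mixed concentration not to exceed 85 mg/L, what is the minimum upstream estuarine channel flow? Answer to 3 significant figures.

Set C_mix = 85: (Q·28.00 + 17400·260.0) / (Q + 17400) = 85
→ Q = 17400·(260.0 − 85)/(85 − 28.00) = 53420 L/s.

53400 L/s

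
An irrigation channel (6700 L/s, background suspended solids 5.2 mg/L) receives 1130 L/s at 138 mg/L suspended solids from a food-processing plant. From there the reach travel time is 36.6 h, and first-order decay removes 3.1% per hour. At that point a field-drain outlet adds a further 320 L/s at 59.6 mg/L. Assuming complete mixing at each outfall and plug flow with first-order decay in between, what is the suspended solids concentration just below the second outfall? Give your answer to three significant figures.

9.73 mg/L

After mixing, C = (6700·5.200 + 1130·138.0) / 7830 = 190800/7830 = 24.37 mg/L; combined flow 7830 L/s.
3.1%/h lost → k = −ln(1 − 0.031) = 0.03149 h⁻¹.
Applying C = C₀e^(−kt): 24.37 × 0.3158 = 7.695 mg/L.
Second outfall: C = (7830·7.695 + 320.0·59.60)/8150 = 9.733 mg/L.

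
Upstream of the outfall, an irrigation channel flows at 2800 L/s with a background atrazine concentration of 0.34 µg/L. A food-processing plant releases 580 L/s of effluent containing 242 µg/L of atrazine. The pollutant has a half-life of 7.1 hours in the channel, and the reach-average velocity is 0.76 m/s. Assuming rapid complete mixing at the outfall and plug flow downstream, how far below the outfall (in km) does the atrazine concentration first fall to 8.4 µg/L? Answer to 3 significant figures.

Mass balance: C = (2800·0.3400 + 580.0·242.0) / 3380 = 141300/3380 = 41.81 µg/L.
Half-life 7.1 h → k = ln 2 / 7.1 = 0.09763 h⁻¹ = 2.343 d⁻¹.
Set 41.81·exp(−k·t) = 8.4 → t = ln(41.81/8.4)/k = 59180 s = 16.44 h.
Distance = v·t = 0.76·59180 = 44980 m = 44.98 km.

45.0 km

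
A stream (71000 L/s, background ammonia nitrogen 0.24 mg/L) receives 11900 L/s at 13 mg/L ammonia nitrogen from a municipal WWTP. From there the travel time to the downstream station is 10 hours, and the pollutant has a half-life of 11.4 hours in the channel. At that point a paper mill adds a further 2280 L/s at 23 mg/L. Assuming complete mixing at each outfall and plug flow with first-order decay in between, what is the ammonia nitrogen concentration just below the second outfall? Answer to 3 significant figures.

1.71 mg/L

After mixing, C = (71000·0.2400 + 11900·13.00) / 82900 = 171700/82900 = 2.072 mg/L; combined flow 82900 L/s.
Half-life 11.4 h → k = ln 2 / 11.4 = 0.06080 h⁻¹ = 1.459 d⁻¹.
After decay, C = 2.072 × e^(−kt) = 2.072 × 0.5444 = 1.128 mg/L.
Second outfall: C = (82900·1.128 + 2280·23.00)/85180 = 1.713 mg/L.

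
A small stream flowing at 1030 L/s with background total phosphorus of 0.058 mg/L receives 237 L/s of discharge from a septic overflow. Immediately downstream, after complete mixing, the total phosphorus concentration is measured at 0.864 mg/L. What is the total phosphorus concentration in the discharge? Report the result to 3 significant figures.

4.37 mg/L

Mass balance: 1030·0.05800 + 237.0·Cₑ = 1267·0.8640
→ Cₑ = (1267·0.8640 − 1030·0.05800) / 237.0 = 4.367 mg/L.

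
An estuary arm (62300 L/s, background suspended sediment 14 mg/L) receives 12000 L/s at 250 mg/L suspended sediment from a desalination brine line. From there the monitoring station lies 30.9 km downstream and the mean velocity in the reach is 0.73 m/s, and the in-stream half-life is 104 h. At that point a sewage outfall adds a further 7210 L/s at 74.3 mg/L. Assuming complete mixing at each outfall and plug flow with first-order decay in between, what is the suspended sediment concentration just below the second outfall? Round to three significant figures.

50.5 mg/L

Flow-weighted average: C = (62300·14.00 + 12000·250.0) / 74300 = 3872000/74300 = 52.12 mg/L; combined flow 74300 L/s.
Travel time t = 30.9·1000 / 0.73 = 42330 s = 11.76 h.
Half-life 104 h → k = ln 2 / 104 = 0.006665 h⁻¹ = 0.1600 d⁻¹.
Applying C = C₀e^(−kt): 52.12 × 0.9246 = 48.19 mg/L.
Second outfall: C = (74300·48.19 + 7210·74.30)/81510 = 50.50 mg/L.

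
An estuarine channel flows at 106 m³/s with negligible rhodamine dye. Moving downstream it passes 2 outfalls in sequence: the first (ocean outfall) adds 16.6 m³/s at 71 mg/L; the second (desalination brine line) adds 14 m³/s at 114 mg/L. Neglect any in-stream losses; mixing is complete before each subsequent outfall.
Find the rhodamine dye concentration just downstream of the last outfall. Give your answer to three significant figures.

20.3 mg/L

Outfall 1: combined Q = 122.6 m³/s; C = (106.0·0 + 16.60·71.00)/122.6 = 9.613 mg/L.
Outfall 2: combined Q = 136.6 m³/s; C = (122.6·9.613 + 14.00·114.0)/136.6 = 20.31 mg/L.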